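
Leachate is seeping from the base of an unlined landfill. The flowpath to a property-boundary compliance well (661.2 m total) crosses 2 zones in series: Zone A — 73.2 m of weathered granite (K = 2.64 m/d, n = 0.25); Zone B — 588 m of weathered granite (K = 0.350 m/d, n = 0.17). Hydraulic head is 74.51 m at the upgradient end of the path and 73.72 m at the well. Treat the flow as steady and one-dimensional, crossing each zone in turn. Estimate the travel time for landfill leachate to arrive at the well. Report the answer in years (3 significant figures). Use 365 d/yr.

700 years

Total head drop ΔH = 74.51 − 73.72 = 0.79 m
Continuity: the same q passes through each zone, so ΔH = q·Σ(L_j/K_j) — the zones act as resistances in series.
Σ(L/K) = 73.2/2.64 + 588/0.350 = 27.73 + 1680 = 1708 d
q = ΔH / Σ(L/K) = 0.79 / 1708 = 4.626e-4 m/d (same in every zone)
Zone A: v = q/n = 4.626e-4/0.25 = 0.001850 m/d → t_A = 73.2/0.001850 = 39560 d
Zone B: v = q/n = 4.626e-4/0.17 = 0.002721 m/d → t_B = 588/0.002721 = 216100 d
Total t = 39560 + 216100 = 255600 d
   = 255600 / 365 = 700 yr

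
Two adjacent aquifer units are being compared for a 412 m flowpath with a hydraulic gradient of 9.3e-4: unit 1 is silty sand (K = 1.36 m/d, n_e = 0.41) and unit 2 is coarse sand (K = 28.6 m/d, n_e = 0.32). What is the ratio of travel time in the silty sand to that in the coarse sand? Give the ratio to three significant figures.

Unit 1 (silty sand): v = 1.36×9.3e-4/0.41 = 0.003085 m/d, t = 412/0.003085 = 133600 d
Unit 2 (coarse sand): v = 28.6×9.3e-4/0.32 = 0.08312 m/d, t = 412/0.08312 = 4957 d
t(silty sand) / t(coarse sand) = 133600/4957 = 26.9

26.9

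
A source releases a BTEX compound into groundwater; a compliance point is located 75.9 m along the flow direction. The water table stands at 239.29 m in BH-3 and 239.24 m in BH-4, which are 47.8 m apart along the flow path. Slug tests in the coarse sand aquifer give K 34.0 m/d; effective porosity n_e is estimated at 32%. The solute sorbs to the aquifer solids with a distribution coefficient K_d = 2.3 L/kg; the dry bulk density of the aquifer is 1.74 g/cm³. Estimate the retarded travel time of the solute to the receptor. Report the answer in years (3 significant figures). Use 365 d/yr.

Hydraulic gradient i = (239.29 − 239.24) / 47.8 = 0.05 / 47.8 = 0.001046
Specific discharge q = 34.0 × 0.001046 = 0.03556 m/d
v = Ki/n = 34.0·0.001046/0.32 = 0.1111 m/d
Retardation R = 1 + ρ_b·K_d/n = 1 + 1.74×2.3/0.32 = 13.51
Contaminant velocity v_c = v/R = 0.1111/13.51 = 0.008229 m/d
t = L/v_c = 75.9/0.008229 = 9224 d
   = 9224/365 = 25.3 yr

25.3 years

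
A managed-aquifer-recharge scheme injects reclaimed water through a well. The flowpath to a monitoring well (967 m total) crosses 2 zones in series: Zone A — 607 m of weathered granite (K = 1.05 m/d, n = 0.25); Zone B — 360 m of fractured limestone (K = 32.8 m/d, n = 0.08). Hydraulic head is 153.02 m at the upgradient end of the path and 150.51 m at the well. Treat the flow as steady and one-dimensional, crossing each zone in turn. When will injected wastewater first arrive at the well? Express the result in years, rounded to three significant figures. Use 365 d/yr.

116 years

Total head drop ΔH = 153.02 − 150.51 = 2.51 m
Steady 1-D flow in series ⇒ the Darcy flux q is identical in every zone and the zone head losses add (resistances L/K in series).
Σ(L/K) = 607/1.05 + 360/32.8 = 578.1 + 10.98 = 589.1 d
q = ΔH / Σ(L/K) = 2.51 / 589.1 = 0.004261 m/d (same in every zone)
Zone A: v = q/n = 0.004261/0.25 = 0.01704 m/d → t_A = 607/0.01704 = 35610 d
Zone B: v = q/n = 0.004261/0.08 = 0.05326 m/d → t_B = 360/0.05326 = 6759 d
Total t = 35610 + 6759 = 42370 d
   = 42370 / 365 = 116 yr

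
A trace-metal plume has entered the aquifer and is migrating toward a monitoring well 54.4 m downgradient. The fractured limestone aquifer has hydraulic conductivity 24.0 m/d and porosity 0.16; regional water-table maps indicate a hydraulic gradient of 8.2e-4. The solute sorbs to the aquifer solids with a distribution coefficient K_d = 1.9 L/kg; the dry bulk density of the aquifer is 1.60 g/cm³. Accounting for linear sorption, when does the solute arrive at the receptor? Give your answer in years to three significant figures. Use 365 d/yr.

Specific discharge q = 24.0 × 8.2e-4 = 0.01968 m/d
v = Ki/n = 24.0·8.2e-4/0.16 = 0.1230 m/d
Retardation R = 1 + ρ_b·K_d/n = 1 + 1.60×1.9/0.16 = 20.00
Contaminant velocity v_c = v/R = 0.1230/20.00 = 0.006150 m/d
t = L/v_c = 54.4/0.006150 = 8846 d
   = 8846/365 = 24.2 yr

24.2 years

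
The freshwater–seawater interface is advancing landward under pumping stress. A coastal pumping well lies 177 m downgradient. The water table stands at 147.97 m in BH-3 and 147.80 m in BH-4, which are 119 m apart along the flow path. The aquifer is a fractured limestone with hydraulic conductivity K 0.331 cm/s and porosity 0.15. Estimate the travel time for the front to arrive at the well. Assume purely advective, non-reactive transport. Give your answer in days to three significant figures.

Hydraulic gradient i = (147.97 − 147.80) / 119 = 0.17 / 119 = 0.001429
K = 0.331 cm/s × 864 = 286.0 m/d
Darcy flux q = K·i = 286.0 × 0.001429 = 0.4085 m/d
Seepage velocity v = q / n = 0.4085 / 0.15 = 2.724 m/d
t = L / v = 177 / 2.724 = 64.99 d

65.0 days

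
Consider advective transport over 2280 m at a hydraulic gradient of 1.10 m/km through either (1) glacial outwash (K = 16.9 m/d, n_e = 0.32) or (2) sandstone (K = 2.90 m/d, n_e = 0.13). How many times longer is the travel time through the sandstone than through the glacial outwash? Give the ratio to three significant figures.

Unit 1 (glacial outwash): v = 16.9×0.0011/0.32 = 0.05809 m/d, t = 2280/0.05809 = 39250 d
Unit 2 (sandstone): v = 2.90×0.0011/0.13 = 0.02454 m/d, t = 2280/0.02454 = 92920 d
t(sandstone) / t(glacial outwash) = 92920/39250 = 2.37

2.37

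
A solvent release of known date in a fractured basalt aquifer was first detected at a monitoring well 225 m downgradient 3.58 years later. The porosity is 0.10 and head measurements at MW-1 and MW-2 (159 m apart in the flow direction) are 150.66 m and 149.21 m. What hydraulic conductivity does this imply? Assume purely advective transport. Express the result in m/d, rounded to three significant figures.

1.89 m/d

Hydraulic gradient i = (150.66 − 149.21) / 159 = 1.45 / 159 = 0.009119
t = 3.58 years = 1307 d
v = L / t = 225 / 1307 = 0.1722 m/d
K = v · n / i = 0.1722 × 0.10 / 0.009119 = 1.89 m/d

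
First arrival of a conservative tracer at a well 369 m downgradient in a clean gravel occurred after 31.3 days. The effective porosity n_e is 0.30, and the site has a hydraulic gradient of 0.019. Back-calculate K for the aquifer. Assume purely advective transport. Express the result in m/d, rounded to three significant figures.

v = L / t = 369 / 31.3 = 11.79 m/d
K = v · n / i = 11.79 × 0.30 / 0.019 = 186 m/d

186 m/d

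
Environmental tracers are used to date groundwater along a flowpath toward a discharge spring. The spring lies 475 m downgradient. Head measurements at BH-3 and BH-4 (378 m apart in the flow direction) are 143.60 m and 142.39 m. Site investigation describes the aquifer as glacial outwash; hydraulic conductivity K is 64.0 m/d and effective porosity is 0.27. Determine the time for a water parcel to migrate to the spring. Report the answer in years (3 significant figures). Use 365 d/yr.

Hydraulic gradient i = (143.60 − 142.39) / 378 = 1.21 / 378 = 0.003201
q = Ki = 64.0 × 0.003201 = 0.2049 m/d
Seepage velocity v = q / n = 0.2049 / 0.27 = 0.7588 m/d
t = L / v = 475 / 0.7588 = 626.0 d
   = 626.0 / 365 = 1.72 yr

1.72 years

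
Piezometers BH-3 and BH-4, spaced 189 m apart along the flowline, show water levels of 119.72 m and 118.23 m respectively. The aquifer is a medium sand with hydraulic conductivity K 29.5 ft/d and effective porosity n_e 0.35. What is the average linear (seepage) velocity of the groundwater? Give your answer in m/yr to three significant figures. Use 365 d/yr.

Hydraulic gradient i = (119.72 − 118.23) / 189 = 1.49 / 189 = 0.007884
K = 29.5 ft/d × 0.3048 = 8.992 m/d
Specific discharge q = 8.992 × 0.007884 = 0.07089 m/d
v = Ki/n = 8.992·0.007884/0.35 = 0.2025 m/d
   = 0.2025 × 365 = 73.9 m/yr

73.9 m/yr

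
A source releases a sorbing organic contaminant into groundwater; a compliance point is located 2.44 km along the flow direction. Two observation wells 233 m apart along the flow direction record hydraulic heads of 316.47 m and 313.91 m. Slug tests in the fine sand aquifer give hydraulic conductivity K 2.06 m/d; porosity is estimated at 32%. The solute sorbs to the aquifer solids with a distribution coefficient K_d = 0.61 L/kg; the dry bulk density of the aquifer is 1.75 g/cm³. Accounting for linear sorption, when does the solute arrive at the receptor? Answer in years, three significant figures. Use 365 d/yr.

Hydraulic gradient i = (316.47 − 313.91) / 233 = 2.56 / 233 = 0.01099
Specific discharge q = 2.06 × 0.01099 = 0.02263 m/d
Average linear velocity = 0.02263 / 0.32 = 0.07073 m/d
Retardation R = 1 + ρ_b·K_d/n = 1 + 1.75×0.61/0.32 = 4.336
Contaminant velocity v_c = v/R = 0.07073/4.336 = 0.01631 m/d
L = 2.44 km = 2440 m
t = L/v_c = 2440/0.01631 = 149600 d
   = 149600/365 = 410 yr

410 years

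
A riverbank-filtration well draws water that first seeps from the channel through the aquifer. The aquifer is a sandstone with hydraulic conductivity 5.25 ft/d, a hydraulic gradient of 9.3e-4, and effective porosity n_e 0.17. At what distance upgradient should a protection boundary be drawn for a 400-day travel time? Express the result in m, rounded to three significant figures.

3.50 m

K = 5.25 ft/d × 0.3048 = 1.600 m/d
q = Ki = 1.600 × 9.3e-4 = 0.001488 m/d
Average linear velocity = 0.001488 / 0.17 = 0.008754 m/d
L = v × T = 0.008754 × 400 = 3.502 m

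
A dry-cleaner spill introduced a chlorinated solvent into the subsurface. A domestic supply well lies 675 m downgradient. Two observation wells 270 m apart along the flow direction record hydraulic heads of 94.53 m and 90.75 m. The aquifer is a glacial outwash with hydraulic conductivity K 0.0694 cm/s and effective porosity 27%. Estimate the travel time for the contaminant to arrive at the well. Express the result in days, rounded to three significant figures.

217 days

Hydraulic gradient i = (94.53 − 90.75) / 270 = 3.78 / 270 = 0.01400
K = 0.0694 cm/s × 864 = 59.96 m/d
Specific discharge q = 59.96 × 0.01400 = 0.8395 m/d
Average linear velocity = 0.8395 / 0.27 = 3.109 m/d
t = L / v = 675 / 3.109 = 217.1 d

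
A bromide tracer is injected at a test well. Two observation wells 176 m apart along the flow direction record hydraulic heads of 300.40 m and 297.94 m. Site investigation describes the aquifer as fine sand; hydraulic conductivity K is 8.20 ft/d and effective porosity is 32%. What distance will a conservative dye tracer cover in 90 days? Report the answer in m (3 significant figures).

Hydraulic gradient i = (300.40 − 297.94) / 176 = 2.46 / 176 = 0.01398
K = 8.20 ft/d × 0.3048 = 2.499 m/d
Darcy flux q = K·i = 2.499 × 0.01398 = 0.03493 m/d
v = Ki/n = 2.499·0.01398/0.32 = 0.1092 m/d
L = v × T = 0.1092 × 90 = 9.825 m

9.83 m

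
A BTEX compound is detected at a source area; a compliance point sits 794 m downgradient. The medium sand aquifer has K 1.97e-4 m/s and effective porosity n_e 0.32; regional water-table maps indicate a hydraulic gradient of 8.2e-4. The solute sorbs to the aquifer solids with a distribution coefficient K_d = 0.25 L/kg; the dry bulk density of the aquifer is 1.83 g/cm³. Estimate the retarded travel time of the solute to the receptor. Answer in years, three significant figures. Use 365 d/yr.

121 years

K = 1.97e-4 m/s × 86400 s/d = 17.02 m/d
Darcy flux q = K·i = 17.02 × 8.2e-4 = 0.01396 m/d
Average linear velocity = 0.01396 / 0.32 = 0.04362 m/d
Retardation R = 1 + ρ_b·K_d/n = 1 + 1.83×0.25/0.32 = 2.430
Contaminant velocity v_c = v/R = 0.04362/2.430 = 0.01795 m/d
t = L/v_c = 794/0.01795 = 44230 d
   = 44230/365 = 121 yr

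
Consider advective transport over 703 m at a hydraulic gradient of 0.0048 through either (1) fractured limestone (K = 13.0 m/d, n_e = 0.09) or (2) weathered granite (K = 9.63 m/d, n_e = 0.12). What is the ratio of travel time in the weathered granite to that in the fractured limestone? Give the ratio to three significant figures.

1.80

Unit 1 (fractured limestone): v = 13.0×0.0048/0.09 = 0.6933 m/d, t = 703/0.6933 = 1014 d
Unit 2 (weathered granite): v = 9.63×0.0048/0.12 = 0.3852 m/d, t = 703/0.3852 = 1825 d
t(weathered granite) / t(fractured limestone) = 1825/1014 = 1.80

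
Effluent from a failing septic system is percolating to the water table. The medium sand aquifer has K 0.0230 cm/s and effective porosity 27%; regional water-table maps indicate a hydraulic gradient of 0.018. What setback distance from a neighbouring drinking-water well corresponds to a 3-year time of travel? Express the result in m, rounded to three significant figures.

K = 0.0230 cm/s × 864 = 19.87 m/d
Darcy flux q = K·i = 19.87 × 0.018 = 0.3577 m/d
Seepage velocity v = q / n = 0.3577 / 0.27 = 1.325 m/d
T = 3 yr × 365 = 1095 d
L = v × T = 1.325 × 1095 = 1451 m

1450 m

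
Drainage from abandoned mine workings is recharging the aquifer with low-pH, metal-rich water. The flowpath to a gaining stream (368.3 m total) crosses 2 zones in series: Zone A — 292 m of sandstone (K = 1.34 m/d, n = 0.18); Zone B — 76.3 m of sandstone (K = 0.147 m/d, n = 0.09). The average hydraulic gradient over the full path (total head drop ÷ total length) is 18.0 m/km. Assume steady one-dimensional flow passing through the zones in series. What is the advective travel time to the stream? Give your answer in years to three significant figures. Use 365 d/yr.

18.1 years

Continuity: the same q passes through each zone, so ΔH = q·Σ(L_j/K_j) — the zones act as resistances in series.
Σ(L/K) = 292/1.34 + 76.3/0.147 = 217.9 + 519.0 = 737.0 d
K_eq = L_total / Σ(L/K) = 368.3 / 737.0 = 0.4998 m/d
q = K_eq · i = 0.4998 × 0.018 = 0.008996 m/d (same in every zone)
Zone A: v = q/n = 0.008996/0.18 = 0.04998 m/d → t_A = 292/0.04998 = 5843 d
Zone B: v = q/n = 0.008996/0.09 = 0.09995 m/d → t_B = 76.3/0.09995 = 763.4 d
Total t = 5843 + 763.4 = 6606 d
   = 6606 / 365 = 18.1 yr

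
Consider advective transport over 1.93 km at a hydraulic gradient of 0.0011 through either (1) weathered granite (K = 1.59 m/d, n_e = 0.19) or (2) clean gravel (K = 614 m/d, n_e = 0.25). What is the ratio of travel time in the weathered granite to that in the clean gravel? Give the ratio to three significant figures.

293

Unit 1 (weathered granite): v = 1.59×0.0011/0.19 = 0.009205 m/d, t = 1930/0.009205 = 209700 d
Unit 2 (clean gravel): v = 614×0.0011/0.25 = 2.702 m/d, t = 1930/2.702 = 714.4 d
t(weathered granite) / t(clean gravel) = 209700/714.4 = 293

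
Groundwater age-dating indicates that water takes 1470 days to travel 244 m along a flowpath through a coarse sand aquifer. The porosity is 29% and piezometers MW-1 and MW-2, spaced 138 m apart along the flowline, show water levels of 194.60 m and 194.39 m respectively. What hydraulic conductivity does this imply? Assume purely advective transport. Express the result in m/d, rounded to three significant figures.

Hydraulic gradient i = (194.60 − 194.39) / 138 = 0.21 / 138 = 0.001522
v = L / t = 244 / 1470 = 0.1660 m/d
K = v · n / i = 0.1660 × 0.29 / 0.001522 = 31.6 m/d

31.6 m/d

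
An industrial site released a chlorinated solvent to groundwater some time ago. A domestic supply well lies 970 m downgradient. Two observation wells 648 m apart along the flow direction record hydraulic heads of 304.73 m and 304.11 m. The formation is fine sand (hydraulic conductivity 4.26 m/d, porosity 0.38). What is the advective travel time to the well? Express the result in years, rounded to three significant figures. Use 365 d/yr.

248 years

Hydraulic gradient i = (304.73 − 304.11) / 648 = 0.62 / 648 = 9.568e-4
Darcy flux q = K·i = 4.26 × 9.568e-4 = 0.004076 m/d
v_s = q/n_e = 0.004076/0.38 = 0.01073 m/d
t = L / v = 970 / 0.01073 = 90430 d
   = 90430 / 365 = 248 yr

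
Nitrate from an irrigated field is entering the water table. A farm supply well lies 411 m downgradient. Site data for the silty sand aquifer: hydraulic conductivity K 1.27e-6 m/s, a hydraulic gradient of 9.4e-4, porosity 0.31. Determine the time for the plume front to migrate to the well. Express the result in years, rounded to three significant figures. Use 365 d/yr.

3380 years

K = 1.27e-6 m/s × 86400 s/d = 0.1097 m/d
q = Ki = 0.1097 × 9.4e-4 = 1.031e-4 m/d
Seepage velocity v = q / n = 1.031e-4 / 0.31 = 3.327e-4 m/d
t = L / v = 411 / 3.327e-4 = 1.235e6 d
   = 1.235e6 / 365 = 3380 yr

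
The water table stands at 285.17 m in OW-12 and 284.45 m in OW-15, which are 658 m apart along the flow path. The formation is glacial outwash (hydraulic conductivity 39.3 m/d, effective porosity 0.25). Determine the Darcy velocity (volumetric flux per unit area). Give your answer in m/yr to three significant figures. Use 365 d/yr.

Hydraulic gradient i = (285.17 − 284.45) / 658 = 0.72 / 658 = 0.001094
q = Ki = 39.3 × 0.001094 = 0.04300 m/d
   = 0.04300 × 365 = 15.7 m/yr

15.7 m/yr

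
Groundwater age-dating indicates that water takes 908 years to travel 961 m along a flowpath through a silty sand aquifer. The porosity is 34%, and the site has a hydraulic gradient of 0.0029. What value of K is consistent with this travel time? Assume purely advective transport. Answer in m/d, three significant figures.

0.340 m/d

t = 908 years = 331400 d
v = L / t = 961 / 331400 = 0.002900 m/d
K = v · n / i = 0.002900 × 0.34 / 0.0029 = 0.340 m/d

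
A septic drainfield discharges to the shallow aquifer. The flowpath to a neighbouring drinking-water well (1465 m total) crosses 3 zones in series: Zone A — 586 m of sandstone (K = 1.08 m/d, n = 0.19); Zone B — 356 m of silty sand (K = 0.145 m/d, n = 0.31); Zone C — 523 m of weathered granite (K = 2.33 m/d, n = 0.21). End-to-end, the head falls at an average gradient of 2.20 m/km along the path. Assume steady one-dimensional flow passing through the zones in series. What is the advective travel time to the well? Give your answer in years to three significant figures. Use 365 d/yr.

908 years

Continuity: the same q passes through each zone, so ΔH = q·Σ(L_j/K_j) — the zones act as resistances in series.
Σ(L/K) = 586/1.08 + 356/0.145 + 523/2.33 = 542.6 + 2455 + 224.5 = 3222 d
K_eq = L_total / Σ(L/K) = 1465 / 3222 = 0.4547 m/d
q = K_eq · i = 0.4547 × 0.0022 = 0.001000 m/d (same in every zone)
Zone A: v = q/n = 0.001000/0.19 = 0.005264 m/d → t_A = 586/0.005264 = 111300 d
Zone B: v = q/n = 0.001000/0.31 = 0.003227 m/d → t_B = 356/0.003227 = 110300 d
Zone C: v = q/n = 0.001000/0.21 = 0.004763 m/d → t_C = 523/0.004763 = 109800 d
Total t = 111300 + 110300 + 109800 = 331500 d
   = 331500 / 365 = 908 yr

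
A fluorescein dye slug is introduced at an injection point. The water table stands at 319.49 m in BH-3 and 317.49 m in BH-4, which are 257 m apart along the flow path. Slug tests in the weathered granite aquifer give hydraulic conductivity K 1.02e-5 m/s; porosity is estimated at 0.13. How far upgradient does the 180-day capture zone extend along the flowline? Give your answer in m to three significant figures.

9.50 m

Hydraulic gradient i = (319.49 − 317.49) / 257 = 2.00 / 257 = 0.007782
K = 1.02e-5 m/s × 86400 s/d = 0.8813 m/d
q = Ki = 0.8813 × 0.007782 = 0.006858 m/d
Average linear velocity = 0.006858 / 0.13 = 0.05276 m/d
L = v × T = 0.05276 × 180 = 9.496 m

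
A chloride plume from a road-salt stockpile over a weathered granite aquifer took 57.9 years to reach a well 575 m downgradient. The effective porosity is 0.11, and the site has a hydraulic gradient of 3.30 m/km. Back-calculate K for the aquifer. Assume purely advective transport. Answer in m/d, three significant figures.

0.907 m/d

t = 57.9 years = 21130 d
v = L / t = 575 / 21130 = 0.02721 m/d
K = v · n / i = 0.02721 × 0.11 / 0.0033 = 0.907 m/d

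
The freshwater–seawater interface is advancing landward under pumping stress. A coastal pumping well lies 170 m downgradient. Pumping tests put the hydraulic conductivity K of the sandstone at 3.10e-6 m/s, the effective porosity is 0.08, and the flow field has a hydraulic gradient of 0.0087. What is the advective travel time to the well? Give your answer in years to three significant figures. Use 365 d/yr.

16.0 years

K = 3.10e-6 m/s × 86400 s/d = 0.2678 m/d
Specific discharge q = 0.2678 × 0.0087 = 0.002330 m/d
Seepage velocity v = q / n = 0.002330 / 0.08 = 0.02913 m/d
t = L / v = 170 / 0.02913 = 5836 d
   = 5836 / 365 = 16.0 yr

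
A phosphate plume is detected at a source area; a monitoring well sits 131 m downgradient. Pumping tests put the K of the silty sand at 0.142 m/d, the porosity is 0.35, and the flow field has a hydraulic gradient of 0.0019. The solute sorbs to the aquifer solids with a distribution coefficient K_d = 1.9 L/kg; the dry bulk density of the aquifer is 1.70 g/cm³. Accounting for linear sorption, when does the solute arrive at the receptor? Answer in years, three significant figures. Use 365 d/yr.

4760 years

q = Ki = 0.142 × 0.0019 = 2.698e-4 m/d
Seepage velocity v = q / n = 2.698e-4 / 0.35 = 7.709e-4 m/d
Retardation R = 1 + ρ_b·K_d/n = 1 + 1.70×1.9/0.35 = 10.23
Contaminant velocity v_c = v/R = 7.709e-4/10.23 = 7.536e-5 m/d
t = L/v_c = 131/7.536e-5 = 1.738e6 d
   = 1.738e6/365 = 4760 yr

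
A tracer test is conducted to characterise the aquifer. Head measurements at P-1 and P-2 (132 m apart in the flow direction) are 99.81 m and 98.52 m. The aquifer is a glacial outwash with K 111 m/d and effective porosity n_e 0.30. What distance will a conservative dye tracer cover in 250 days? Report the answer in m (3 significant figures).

Hydraulic gradient i = (99.81 − 98.52) / 132 = 1.29 / 132 = 0.009773
q = Ki = 111 × 0.009773 = 1.085 m/d
Seepage velocity v = q / n = 1.085 / 0.30 = 3.616 m/d
L = v × T = 3.616 × 250 = 904.0 m

904 m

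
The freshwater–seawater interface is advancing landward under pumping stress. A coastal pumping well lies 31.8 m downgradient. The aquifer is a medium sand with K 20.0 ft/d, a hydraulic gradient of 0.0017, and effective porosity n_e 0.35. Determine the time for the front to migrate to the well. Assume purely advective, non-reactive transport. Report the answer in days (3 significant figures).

1070 days

K = 20.0 ft/d × 0.3048 = 6.096 m/d
Darcy flux q = K·i = 6.096 × 0.0017 = 0.01036 m/d
Seepage velocity v = q / n = 0.01036 / 0.35 = 0.02961 m/d
t = L / v = 31.8 / 0.02961 = 1074 d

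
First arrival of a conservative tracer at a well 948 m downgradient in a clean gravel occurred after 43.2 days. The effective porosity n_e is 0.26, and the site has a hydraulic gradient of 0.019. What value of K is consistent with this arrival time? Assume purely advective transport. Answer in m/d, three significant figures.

v = L / t = 948 / 43.2 = 21.94 m/d
K = v · n / i = 21.94 × 0.26 / 0.019 = 300 m/d

300 m/d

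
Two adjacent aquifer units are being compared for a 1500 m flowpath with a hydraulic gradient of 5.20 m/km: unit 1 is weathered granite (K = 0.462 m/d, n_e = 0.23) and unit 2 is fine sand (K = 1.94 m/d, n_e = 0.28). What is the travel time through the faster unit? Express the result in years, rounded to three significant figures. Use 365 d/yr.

114 years

Unit 1 (weathered granite): v = 0.462×0.0052/0.23 = 0.01045 m/d, t = 1500/0.01045 = 143600 d
Unit 2 (fine sand): v = 1.94×0.0052/0.28 = 0.03603 m/d, t = 1500/0.03603 = 41630 d
Faster: 41630 d / 365 = 114 yr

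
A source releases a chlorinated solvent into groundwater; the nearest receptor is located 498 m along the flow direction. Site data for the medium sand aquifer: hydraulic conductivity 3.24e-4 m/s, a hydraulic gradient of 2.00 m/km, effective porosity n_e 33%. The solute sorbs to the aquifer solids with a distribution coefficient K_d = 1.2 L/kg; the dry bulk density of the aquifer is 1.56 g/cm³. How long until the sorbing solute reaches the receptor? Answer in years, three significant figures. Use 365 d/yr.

53.7 years

K = 3.24e-4 m/s × 86400 s/d = 27.99 m/d
q = Ki = 27.99 × 0.0020 = 0.05599 m/d
v_s = q/n_e = 0.05599/0.33 = 0.1697 m/d
Retardation R = 1 + ρ_b·K_d/n = 1 + 1.56×1.2/0.33 = 6.673
Contaminant velocity v_c = v/R = 0.1697/6.673 = 0.02543 m/d
t = L/v_c = 498/0.02543 = 19590 d
   = 19590/365 = 53.7 yr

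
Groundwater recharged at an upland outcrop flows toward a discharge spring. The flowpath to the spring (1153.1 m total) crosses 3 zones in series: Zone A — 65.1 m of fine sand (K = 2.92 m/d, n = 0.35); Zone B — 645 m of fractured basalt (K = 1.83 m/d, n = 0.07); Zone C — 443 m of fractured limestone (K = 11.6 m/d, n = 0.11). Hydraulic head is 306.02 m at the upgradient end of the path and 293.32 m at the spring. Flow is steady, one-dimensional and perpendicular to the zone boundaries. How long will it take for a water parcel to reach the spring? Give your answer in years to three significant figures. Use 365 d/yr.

Total head drop ΔH = 306.02 − 293.32 = 12.70 m
Steady 1-D flow in series ⇒ the Darcy flux q is identical in every zone and the zone head losses add (resistances L/K in series).
Σ(L/K) = 65.1/2.92 + 645/1.83 + 443/11.6 = 22.29 + 352.5 + 38.19 = 412.9 d
q = ΔH / Σ(L/K) = 12.70 / 412.9 = 0.03075 m/d (same in every zone)
Zone A: v = q/n = 0.03075/0.35 = 0.08787 m/d → t_A = 65.1/0.08787 = 740.9 d
Zone B: v = q/n = 0.03075/0.07 = 0.4394 m/d → t_B = 645/0.4394 = 1468 d
Zone C: v = q/n = 0.03075/0.11 = 0.2796 m/d → t_C = 443/0.2796 = 1584 d
Total t = 740.9 + 1468 + 1584 = 3793 d
   = 3793 / 365 = 10.4 yr

10.4 years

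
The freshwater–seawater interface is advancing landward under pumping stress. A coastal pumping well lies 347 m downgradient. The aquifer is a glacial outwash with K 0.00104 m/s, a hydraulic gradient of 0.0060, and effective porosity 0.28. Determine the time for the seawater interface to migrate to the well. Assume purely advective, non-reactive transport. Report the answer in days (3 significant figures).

180 days

K = 0.00104 m/s × 86400 s/d = 89.86 m/d
Specific discharge q = 89.86 × 0.0060 = 0.5391 m/d
Seepage velocity v = q / n = 0.5391 / 0.28 = 1.925 m/d
t = L / v = 347 / 1.925 = 180.2 d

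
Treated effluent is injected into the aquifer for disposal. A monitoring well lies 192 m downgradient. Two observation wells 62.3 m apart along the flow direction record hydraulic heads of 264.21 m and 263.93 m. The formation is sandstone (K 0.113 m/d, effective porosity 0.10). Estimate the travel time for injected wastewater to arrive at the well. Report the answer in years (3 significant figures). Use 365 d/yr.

104 years

Hydraulic gradient i = (264.21 − 263.93) / 62.3 = 0.28 / 62.3 = 0.004494
Darcy flux q = K·i = 0.113 × 0.004494 = 5.079e-4 m/d
v_s = q/n_e = 5.079e-4/0.10 = 0.005079 m/d
t = L / v = 192 / 0.005079 = 37810 d
   = 37810 / 365 = 104 yr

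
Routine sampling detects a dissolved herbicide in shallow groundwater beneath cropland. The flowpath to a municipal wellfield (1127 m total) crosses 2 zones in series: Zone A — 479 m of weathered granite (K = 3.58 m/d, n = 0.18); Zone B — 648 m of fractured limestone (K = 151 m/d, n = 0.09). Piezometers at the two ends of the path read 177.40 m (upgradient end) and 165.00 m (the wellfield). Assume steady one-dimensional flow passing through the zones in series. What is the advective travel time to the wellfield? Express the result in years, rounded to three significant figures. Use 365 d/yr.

Total head drop ΔH = 177.40 − 165.00 = 12.40 m
Steady 1-D flow in series ⇒ the Darcy flux q is identical in every zone and the zone head losses add (resistances L/K in series).
Σ(L/K) = 479/3.58 + 648/151 = 133.8 + 4.291 = 138.1 d
q = ΔH / Σ(L/K) = 12.40 / 138.1 = 0.08980 m/d (same in every zone)
Zone A: v = q/n = 0.08980/0.18 = 0.4989 m/d → t_A = 479/0.4989 = 960.2 d
Zone B: v = q/n = 0.08980/0.09 = 0.9977 m/d → t_B = 648/0.9977 = 649.5 d
Total t = 960.2 + 649.5 = 1610 d
   = 1610 / 365 = 4.41 yr

4.41 years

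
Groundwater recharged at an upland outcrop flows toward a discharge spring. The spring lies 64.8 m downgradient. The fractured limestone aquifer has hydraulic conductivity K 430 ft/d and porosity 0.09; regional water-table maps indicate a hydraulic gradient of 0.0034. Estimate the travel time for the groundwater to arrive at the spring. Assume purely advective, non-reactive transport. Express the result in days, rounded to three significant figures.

K = 430 ft/d × 0.3048 = 131.1 m/d
q = Ki = 131.1 × 0.0034 = 0.4456 m/d
Seepage velocity v = q / n = 0.4456 / 0.09 = 4.951 m/d
t = L / v = 64.8 / 4.951 = 13.09 d

13.1 days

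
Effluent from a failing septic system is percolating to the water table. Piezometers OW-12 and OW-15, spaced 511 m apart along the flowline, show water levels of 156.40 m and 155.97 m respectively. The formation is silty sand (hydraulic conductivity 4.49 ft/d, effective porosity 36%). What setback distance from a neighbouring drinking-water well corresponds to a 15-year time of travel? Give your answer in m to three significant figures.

Hydraulic gradient i = (156.40 − 155.97) / 511 = 0.43 / 511 = 8.415e-4
K = 4.49 ft/d × 0.3048 = 1.369 m/d
q = Ki = 1.369 × 8.415e-4 = 0.001152 m/d
v_s = q/n_e = 0.001152/0.36 = 0.003199 m/d
T = 15 yr × 365 = 5475 d
L = v × T = 0.003199 × 5475 = 17.51 m

17.5 m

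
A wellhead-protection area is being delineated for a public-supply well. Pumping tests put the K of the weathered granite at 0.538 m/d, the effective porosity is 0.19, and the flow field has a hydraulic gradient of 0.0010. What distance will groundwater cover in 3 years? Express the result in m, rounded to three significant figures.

3.10 m

Specific discharge q = 0.538 × 0.0010 = 5.380e-4 m/d
v = Ki/n = 0.538·0.0010/0.19 = 0.002832 m/d
T = 3 yr × 365 = 1095 d
L = v × T = 0.002832 × 1095 = 3.101 m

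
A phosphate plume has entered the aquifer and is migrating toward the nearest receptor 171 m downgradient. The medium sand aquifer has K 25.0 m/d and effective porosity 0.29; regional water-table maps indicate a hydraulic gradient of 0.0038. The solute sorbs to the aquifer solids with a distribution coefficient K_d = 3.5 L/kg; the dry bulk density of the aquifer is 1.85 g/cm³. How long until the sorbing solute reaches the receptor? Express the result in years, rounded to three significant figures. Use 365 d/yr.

Specific discharge q = 25.0 × 0.0038 = 0.09500 m/d
Average linear velocity = 0.09500 / 0.29 = 0.3276 m/d
Retardation R = 1 + ρ_b·K_d/n = 1 + 1.85×3.5/0.29 = 23.33
Contaminant velocity v_c = v/R = 0.3276/23.33 = 0.01404 m/d
t = L/v_c = 171/0.01404 = 12180 d
   = 12180/365 = 33.4 yr

33.4 years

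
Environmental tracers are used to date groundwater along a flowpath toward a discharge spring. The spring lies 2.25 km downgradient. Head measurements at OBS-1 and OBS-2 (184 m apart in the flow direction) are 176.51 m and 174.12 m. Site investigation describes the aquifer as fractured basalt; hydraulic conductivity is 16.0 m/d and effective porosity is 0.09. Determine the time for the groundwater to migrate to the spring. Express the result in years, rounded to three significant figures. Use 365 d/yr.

Hydraulic gradient i = (176.51 − 174.12) / 184 = 2.39 / 184 = 0.01299
Darcy flux q = K·i = 16.0 × 0.01299 = 0.2078 m/d
v_s = q/n_e = 0.2078/0.09 = 2.309 m/d
L = 2.25 km = 2250 m
t = L / v = 2250 / 2.309 = 974.4 d
   = 974.4 / 365 = 2.67 yr

2.67 years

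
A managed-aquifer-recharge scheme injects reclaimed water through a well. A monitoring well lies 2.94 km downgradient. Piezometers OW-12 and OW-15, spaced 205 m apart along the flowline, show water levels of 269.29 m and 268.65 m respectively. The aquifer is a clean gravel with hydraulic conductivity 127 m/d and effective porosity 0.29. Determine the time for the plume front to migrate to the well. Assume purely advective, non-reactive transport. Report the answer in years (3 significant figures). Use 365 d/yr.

Hydraulic gradient i = (269.29 − 268.65) / 205 = 0.64 / 205 = 0.003122
q = Ki = 127 × 0.003122 = 0.3965 m/d
v_s = q/n_e = 0.3965/0.29 = 1.367 m/d
L = 2.94 km = 2940 m
t = L / v = 2940 / 1.367 = 2150 d
   = 2150 / 365 = 5.89 yr

5.89 years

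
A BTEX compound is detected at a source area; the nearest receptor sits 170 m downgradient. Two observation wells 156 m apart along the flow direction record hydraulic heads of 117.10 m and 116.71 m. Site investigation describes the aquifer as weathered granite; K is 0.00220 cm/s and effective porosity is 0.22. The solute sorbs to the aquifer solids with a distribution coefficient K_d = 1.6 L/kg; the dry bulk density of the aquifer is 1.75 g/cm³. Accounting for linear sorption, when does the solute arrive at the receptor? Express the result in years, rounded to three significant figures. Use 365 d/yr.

Hydraulic gradient i = (117.10 − 116.71) / 156 = 0.39 / 156 = 0.002500
K = 0.00220 cm/s × 864 = 1.901 m/d
Darcy flux q = K·i = 1.901 × 0.002500 = 0.004752 m/d
Seepage velocity v = q / n = 0.004752 / 0.22 = 0.02160 m/d
Retardation R = 1 + ρ_b·K_d/n = 1 + 1.75×1.6/0.22 = 13.73
Contaminant velocity v_c = v/R = 0.02160/13.73 = 0.001574 m/d
t = L/v_c = 170/0.001574 = 108000 d
   = 108000/365 = 296 yr

296 years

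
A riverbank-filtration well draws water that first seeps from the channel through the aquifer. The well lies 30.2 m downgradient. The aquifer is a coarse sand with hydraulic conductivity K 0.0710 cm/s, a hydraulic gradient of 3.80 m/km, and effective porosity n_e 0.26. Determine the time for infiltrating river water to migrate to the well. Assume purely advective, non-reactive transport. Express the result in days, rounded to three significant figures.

33.7 days

K = 0.0710 cm/s × 864 = 61.34 m/d
Darcy flux q = K·i = 61.34 × 0.0038 = 0.2331 m/d
Seepage velocity v = q / n = 0.2331 / 0.26 = 0.8966 m/d
t = L / v = 30.2 / 0.8966 = 33.68 d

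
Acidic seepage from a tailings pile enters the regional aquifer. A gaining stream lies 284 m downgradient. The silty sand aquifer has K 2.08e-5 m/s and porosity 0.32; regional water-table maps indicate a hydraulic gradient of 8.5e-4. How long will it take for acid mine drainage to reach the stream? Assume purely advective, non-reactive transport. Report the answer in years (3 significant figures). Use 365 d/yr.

K = 2.08e-5 m/s × 86400 s/d = 1.797 m/d
Darcy flux q = K·i = 1.797 × 8.5e-4 = 0.001528 m/d
Average linear velocity = 0.001528 / 0.32 = 0.004774 m/d
t = L / v = 284 / 0.004774 = 59490 d
   = 59490 / 365 = 163 yr

163 years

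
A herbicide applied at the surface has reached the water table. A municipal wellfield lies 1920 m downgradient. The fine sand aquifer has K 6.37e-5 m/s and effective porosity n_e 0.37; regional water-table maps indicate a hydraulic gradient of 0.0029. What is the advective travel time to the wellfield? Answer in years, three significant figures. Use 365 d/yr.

K = 6.37e-5 m/s × 86400 s/d = 5.504 m/d
Specific discharge q = 5.504 × 0.0029 = 0.01596 m/d
Average linear velocity = 0.01596 / 0.37 = 0.04314 m/d
t = L / v = 1920 / 0.04314 = 44510 d
   = 44510 / 365 = 122 yr

122 years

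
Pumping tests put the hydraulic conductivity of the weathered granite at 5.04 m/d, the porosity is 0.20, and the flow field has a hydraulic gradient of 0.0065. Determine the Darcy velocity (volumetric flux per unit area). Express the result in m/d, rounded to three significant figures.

q = Ki = 5.04 × 0.0065 = 0.03276 m/d

0.0328 m/d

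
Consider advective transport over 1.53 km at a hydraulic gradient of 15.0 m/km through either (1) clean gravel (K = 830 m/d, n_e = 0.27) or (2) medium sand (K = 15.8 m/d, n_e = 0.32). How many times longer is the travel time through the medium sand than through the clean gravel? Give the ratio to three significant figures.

Unit 1 (clean gravel): v = 830×0.015/0.27 = 46.11 m/d, t = 1530/46.11 = 33.18 d
Unit 2 (medium sand): v = 15.8×0.015/0.32 = 0.7406 m/d, t = 1530/0.7406 = 2066 d
t(medium sand) / t(clean gravel) = 2066/33.18 = 62.3

62.3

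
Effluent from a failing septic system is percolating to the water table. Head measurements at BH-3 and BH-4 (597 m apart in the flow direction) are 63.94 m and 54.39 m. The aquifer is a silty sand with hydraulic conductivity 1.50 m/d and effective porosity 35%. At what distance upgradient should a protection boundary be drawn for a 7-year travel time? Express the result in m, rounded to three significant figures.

175 m

Hydraulic gradient i = (63.94 − 54.39) / 597 = 9.55 / 597 = 0.01600
Specific discharge q = 1.50 × 0.01600 = 0.02399 m/d
Average linear velocity = 0.02399 / 0.35 = 0.06856 m/d
T = 7 yr × 365 = 2555 d
L = v × T = 0.06856 × 2555 = 175.2 m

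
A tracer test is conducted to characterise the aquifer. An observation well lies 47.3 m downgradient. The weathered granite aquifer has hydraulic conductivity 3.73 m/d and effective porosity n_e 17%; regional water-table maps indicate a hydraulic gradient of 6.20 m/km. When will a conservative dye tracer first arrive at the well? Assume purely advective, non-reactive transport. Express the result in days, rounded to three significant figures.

q = Ki = 3.73 × 0.0062 = 0.02313 m/d
v = Ki/n = 3.73·0.0062/0.17 = 0.1360 m/d
t = L / v = 47.3 / 0.1360 = 347.7 d

348 days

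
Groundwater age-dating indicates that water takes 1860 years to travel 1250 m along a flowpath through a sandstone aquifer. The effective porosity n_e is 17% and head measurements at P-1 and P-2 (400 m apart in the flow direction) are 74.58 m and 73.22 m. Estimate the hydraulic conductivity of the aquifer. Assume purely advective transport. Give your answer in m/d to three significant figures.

Hydraulic gradient i = (74.58 − 73.22) / 400 = 1.36 / 400 = 0.003400
t = 1860 years = 678900 d
v = L / t = 1250 / 678900 = 0.001841 m/d
K = v · n / i = 0.001841 × 0.17 / 0.003400 = 0.0921 m/d

0.0921 m/d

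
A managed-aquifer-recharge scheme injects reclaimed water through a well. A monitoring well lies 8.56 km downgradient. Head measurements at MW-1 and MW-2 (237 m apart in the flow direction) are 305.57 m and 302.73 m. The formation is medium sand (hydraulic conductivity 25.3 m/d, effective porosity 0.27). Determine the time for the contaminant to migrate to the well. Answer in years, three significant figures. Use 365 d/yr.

Hydraulic gradient i = (305.57 − 302.73) / 237 = 2.84 / 237 = 0.01198
Darcy flux q = K·i = 25.3 × 0.01198 = 0.3032 m/d
Seepage velocity v = q / n = 0.3032 / 0.27 = 1.123 m/d
L = 8.56 km = 8560 m
t = L / v = 8560 / 1.123 = 7623 d
   = 7623 / 365 = 20.9 yr

20.9 years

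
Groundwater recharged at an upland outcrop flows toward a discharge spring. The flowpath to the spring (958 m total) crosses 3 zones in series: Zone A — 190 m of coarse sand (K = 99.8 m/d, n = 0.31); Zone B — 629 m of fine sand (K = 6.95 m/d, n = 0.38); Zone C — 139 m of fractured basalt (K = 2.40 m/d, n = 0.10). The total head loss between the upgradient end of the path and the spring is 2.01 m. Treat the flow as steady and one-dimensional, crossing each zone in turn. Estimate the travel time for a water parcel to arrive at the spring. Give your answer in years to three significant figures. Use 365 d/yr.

Steady 1-D flow in series ⇒ the Darcy flux q is identical in every zone and the zone head losses add (resistances L/K in series).
Σ(L/K) = 190/99.8 + 629/6.95 + 139/2.40 = 1.904 + 90.50 + 57.92 = 150.3 d
q = ΔH / Σ(L/K) = 2.01 / 150.3 = 0.01337 m/d (same in every zone)
Zone A: v = q/n = 0.01337/0.31 = 0.04313 m/d → t_A = 190/0.04313 = 4405 d
Zone B: v = q/n = 0.01337/0.38 = 0.03519 m/d → t_B = 629/0.03519 = 17880 d
Zone C: v = q/n = 0.01337/0.10 = 0.1337 m/d → t_C = 139/0.1337 = 1040 d
Total t = 4405 + 17880 + 1040 = 23320 d
   = 23320 / 365 = 63.9 yr

63.9 years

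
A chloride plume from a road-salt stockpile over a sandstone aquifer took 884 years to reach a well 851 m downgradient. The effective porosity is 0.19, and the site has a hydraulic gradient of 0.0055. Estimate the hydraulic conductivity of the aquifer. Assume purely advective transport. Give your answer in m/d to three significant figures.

t = 884 years = 322700 d
v = L / t = 851 / 322700 = 0.002637 m/d
K = v · n / i = 0.002637 × 0.19 / 0.0055 = 0.0911 m/d

0.0911 m/d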